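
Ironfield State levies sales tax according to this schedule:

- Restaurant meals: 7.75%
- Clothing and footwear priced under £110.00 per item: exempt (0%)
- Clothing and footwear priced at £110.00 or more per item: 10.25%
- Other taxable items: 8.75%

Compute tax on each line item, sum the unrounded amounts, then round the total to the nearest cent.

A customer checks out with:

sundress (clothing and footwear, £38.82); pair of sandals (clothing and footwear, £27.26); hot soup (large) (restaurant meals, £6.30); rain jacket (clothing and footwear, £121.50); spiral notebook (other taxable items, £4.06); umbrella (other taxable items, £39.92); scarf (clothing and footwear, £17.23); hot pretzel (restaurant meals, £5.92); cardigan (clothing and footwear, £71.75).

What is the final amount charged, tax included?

Sundress £38.82: clothing and footwear, under £110.00 → 0% → £0.00
Pair of sandals £27.26: clothing and footwear, under £110.00 → 0% → £0.00
Hot soup (large) £6.30: restaurant meals → 7.75% → £0.48825
Rain jacket £121.50: clothing and footwear, £110.00 or more → 10.25% → £12.45375
Spiral notebook £4.06: other taxable items → 8.75% → £0.35525
Umbrella £39.92: other taxable items → 8.75% → £3.493
Scarf £17.23: clothing and footwear, under £110.00 → 0% → £0.00
Hot pretzel £5.92: restaurant meals → 7.75% → £0.4588
Cardigan £71.75: clothing and footwear, under £110.00 → 0% → £0.00
Subtotal = £332.76; unrounded tax = £17.24905 → £17.25; total due = £350.01

£350.01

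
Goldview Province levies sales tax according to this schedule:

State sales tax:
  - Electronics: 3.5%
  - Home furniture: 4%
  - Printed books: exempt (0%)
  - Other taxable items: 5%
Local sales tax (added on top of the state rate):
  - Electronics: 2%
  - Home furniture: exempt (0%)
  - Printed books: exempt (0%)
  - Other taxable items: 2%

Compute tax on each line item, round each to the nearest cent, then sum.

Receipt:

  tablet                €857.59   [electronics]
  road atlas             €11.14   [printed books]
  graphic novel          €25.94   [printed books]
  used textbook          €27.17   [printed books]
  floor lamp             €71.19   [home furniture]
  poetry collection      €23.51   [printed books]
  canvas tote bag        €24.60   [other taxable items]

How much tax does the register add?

Tablet €857.59: electronics → 3.5% + 2% local = 5.5% → €47.17
Road atlas €11.14: printed books → 0% + 0% local = 0% → €0.00
Graphic novel €25.94: printed books → 0% + 0% local = 0% → €0.00
Used textbook €27.17: printed books → 0% + 0% local = 0% → €0.00
Floor lamp €71.19: home furniture → 4% + 0% local = 4% → €2.85
Poetry collection €23.51: printed books → 0% + 0% local = 0% → €0.00
Canvas tote bag €24.60: other taxable items → 5% + 2% local = 7% → €1.72
Total tax = €47.17 + €2.85 + €1.72 = €51.74

€51.74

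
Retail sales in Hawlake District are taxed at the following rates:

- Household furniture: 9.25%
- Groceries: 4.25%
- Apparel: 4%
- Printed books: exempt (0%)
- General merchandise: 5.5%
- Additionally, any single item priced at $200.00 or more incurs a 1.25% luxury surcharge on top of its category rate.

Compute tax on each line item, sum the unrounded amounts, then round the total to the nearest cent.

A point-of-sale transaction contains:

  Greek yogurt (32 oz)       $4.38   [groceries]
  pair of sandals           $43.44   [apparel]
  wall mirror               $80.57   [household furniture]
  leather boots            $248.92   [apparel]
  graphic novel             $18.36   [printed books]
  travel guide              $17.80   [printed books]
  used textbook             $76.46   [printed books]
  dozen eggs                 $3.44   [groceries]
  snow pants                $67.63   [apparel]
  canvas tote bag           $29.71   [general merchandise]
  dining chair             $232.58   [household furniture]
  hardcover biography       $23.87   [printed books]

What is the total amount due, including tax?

$898.51

Greek yogurt (32 oz) $4.38: groceries → 4.25% → $0.18615
Pair of sandals $43.44: apparel → 4% → $1.7376
Wall mirror $80.57: household furniture → 9.25% → $7.452725
Leather boots $248.92: apparel → 4% + 1.25% surcharge = 5.25% → $13.0683
Graphic novel $18.36: printed books → 0% → $0.00
Travel guide $17.80: printed books → 0% → $0.00
Used textbook $76.46: printed books → 0% → $0.00
Dozen eggs $3.44: groceries → 4.25% → $0.1462
Snow pants $67.63: apparel → 4% → $2.7052
Canvas tote bag $29.71: general merchandise → 5.5% → $1.63405
Dining chair $232.58: household furniture → 9.25% + 1.25% surcharge = 10.5% → $24.4209
Hardcover biography $23.87: printed books → 0% → $0.00
Subtotal = $847.16; unrounded tax = $51.351125 → $51.35; total due = $898.51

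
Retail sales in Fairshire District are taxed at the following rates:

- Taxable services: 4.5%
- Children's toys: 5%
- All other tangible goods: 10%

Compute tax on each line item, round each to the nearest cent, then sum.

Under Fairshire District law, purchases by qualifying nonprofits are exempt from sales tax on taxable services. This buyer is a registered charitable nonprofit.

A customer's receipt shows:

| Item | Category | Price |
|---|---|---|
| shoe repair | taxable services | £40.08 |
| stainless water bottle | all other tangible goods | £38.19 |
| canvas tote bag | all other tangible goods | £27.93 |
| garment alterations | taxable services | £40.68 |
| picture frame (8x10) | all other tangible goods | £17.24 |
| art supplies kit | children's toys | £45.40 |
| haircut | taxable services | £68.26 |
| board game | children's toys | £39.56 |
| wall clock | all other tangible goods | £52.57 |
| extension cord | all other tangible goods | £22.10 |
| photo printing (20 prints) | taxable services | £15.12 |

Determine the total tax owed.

£20.05

Shoe repair £40.08: taxable services, buyer-exempt → 0% → £0.00
Stainless water bottle £38.19: all other tangible goods → 10% → £3.82
Canvas tote bag £27.93: all other tangible goods → 10% → £2.79
Garment alterations £40.68: taxable services, buyer-exempt → 0% → £0.00
Picture frame (8x10) £17.24: all other tangible goods → 10% → £1.72
Art supplies kit £45.40: children's toys → 5% → £2.27
Haircut £68.26: taxable services, buyer-exempt → 0% → £0.00
Board game £39.56: children's toys → 5% → £1.98
Wall clock £52.57: all other tangible goods → 10% → £5.26
Extension cord £22.10: all other tangible goods → 10% → £2.21
Photo printing (20 prints) £15.12: taxable services, buyer-exempt → 0% → £0.00
Total tax = £3.82 + £2.79 + £1.72 + £2.27 + £1.98 + £5.26 + £2.21 = £20.05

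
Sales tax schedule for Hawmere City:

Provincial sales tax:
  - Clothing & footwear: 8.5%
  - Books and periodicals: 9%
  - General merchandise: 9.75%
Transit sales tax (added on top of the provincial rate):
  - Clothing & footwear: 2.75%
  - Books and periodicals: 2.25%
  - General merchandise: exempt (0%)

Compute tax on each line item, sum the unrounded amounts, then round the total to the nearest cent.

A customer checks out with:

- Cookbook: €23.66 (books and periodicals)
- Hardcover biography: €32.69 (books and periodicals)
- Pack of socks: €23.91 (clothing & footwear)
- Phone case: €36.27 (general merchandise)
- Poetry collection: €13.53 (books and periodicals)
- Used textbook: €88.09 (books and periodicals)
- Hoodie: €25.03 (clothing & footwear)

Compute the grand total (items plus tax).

Cookbook €23.66: books and periodicals → 9% + 2.25% transit = 11.25% → €2.66175
Hardcover biography €32.69: books and periodicals → 9% + 2.25% transit = 11.25% → €3.677625
Pack of socks €23.91: clothing & footwear → 8.5% + 2.75% transit = 11.25% → €2.689875
Phone case €36.27: general merchandise → 9.75% + 0% transit = 9.75% → €3.536325
Poetry collection €13.53: books and periodicals → 9% + 2.25% transit = 11.25% → €1.522125
Used textbook €88.09: books and periodicals → 9% + 2.25% transit = 11.25% → €9.910125
Hoodie €25.03: clothing & footwear → 8.5% + 2.75% transit = 11.25% → €2.815875
Subtotal = €243.18; unrounded tax = €26.8137 → €26.81; total due = €269.99

€269.99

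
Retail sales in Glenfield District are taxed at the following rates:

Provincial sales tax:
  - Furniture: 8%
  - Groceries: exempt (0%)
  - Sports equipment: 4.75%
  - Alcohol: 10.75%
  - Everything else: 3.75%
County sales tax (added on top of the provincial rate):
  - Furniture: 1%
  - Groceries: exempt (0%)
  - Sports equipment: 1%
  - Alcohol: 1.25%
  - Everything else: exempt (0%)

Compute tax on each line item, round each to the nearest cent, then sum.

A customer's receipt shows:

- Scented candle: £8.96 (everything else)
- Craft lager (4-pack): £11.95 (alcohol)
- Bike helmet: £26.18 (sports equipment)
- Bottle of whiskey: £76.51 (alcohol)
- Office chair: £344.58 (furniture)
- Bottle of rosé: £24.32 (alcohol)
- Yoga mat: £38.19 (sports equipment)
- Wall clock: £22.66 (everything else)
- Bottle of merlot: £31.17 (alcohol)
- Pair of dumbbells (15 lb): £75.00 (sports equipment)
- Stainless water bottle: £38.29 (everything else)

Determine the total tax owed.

£58.93

Scented candle £8.96: everything else → 3.75% + 0% county = 3.75% → £0.34
Craft lager (4-pack) £11.95: alcohol → 10.75% + 1.25% county = 12% → £1.43
Bike helmet £26.18: sports equipment → 4.75% + 1% county = 5.75% → £1.51
Bottle of whiskey £76.51: alcohol → 10.75% + 1.25% county = 12% → £9.18
Office chair £344.58: furniture → 8% + 1% county = 9% → £31.01
Bottle of rosé £24.32: alcohol → 10.75% + 1.25% county = 12% → £2.92
Yoga mat £38.19: sports equipment → 4.75% + 1% county = 5.75% → £2.20
Wall clock £22.66: everything else → 3.75% + 0% county = 3.75% → £0.85
Bottle of merlot £31.17: alcohol → 10.75% + 1.25% county = 12% → £3.74
Pair of dumbbells (15 lb) £75.00: sports equipment → 4.75% + 1% county = 5.75% → £4.31
Stainless water bottle £38.29: everything else → 3.75% + 0% county = 3.75% → £1.44
Total tax = £0.34 + £1.43 + £1.51 + £9.18 + £31.01 + £2.92 + £2.20 + £0.85 + £3.74 + £4.31 + £1.44 = £58.93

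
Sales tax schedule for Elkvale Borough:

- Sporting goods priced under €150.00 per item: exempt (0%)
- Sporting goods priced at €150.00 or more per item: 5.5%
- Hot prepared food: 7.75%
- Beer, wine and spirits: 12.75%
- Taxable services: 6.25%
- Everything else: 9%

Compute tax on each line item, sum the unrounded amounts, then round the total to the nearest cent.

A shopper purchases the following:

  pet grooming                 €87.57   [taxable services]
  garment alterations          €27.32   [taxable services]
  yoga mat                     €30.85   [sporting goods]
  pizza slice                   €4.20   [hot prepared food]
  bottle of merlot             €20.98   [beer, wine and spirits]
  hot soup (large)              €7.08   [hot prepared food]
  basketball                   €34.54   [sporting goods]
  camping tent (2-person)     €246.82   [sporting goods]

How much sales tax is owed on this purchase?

Pet grooming €87.57: taxable services → 6.25% → €5.473125
Garment alterations €27.32: taxable services → 6.25% → €1.7075
Yoga mat €30.85: sporting goods, under €150.00 → 0% → €0.00
Pizza slice €4.20: hot prepared food → 7.75% → €0.3255
Bottle of merlot €20.98: beer, wine and spirits → 12.75% → €2.67495
Hot soup (large) €7.08: hot prepared food → 7.75% → €0.5487
Basketball €34.54: sporting goods, under €150.00 → 0% → €0.00
Camping tent (2-person) €246.82: sporting goods, €150.00 or more → 5.5% → €13.5751
Unrounded tax sum = €24.304875 → €24.30

€24.30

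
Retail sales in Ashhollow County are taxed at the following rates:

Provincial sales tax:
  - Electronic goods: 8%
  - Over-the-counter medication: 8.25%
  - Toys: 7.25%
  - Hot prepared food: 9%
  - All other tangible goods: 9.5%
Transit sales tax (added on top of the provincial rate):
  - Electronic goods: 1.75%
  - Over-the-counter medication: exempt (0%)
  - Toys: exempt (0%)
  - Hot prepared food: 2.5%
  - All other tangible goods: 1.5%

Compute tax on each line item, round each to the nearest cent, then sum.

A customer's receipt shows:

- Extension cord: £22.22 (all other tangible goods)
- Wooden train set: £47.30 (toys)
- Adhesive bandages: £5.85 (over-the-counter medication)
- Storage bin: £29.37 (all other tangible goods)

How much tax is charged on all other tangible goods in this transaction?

Extension cord £22.22: all other tangible goods → 9.5% + 1.5% transit = 11% → £2.44
Storage bin £29.37: all other tangible goods → 9.5% + 1.5% transit = 11% → £3.23
Tax on all other tangible goods = £2.44 + £3.23 = £5.67

£5.67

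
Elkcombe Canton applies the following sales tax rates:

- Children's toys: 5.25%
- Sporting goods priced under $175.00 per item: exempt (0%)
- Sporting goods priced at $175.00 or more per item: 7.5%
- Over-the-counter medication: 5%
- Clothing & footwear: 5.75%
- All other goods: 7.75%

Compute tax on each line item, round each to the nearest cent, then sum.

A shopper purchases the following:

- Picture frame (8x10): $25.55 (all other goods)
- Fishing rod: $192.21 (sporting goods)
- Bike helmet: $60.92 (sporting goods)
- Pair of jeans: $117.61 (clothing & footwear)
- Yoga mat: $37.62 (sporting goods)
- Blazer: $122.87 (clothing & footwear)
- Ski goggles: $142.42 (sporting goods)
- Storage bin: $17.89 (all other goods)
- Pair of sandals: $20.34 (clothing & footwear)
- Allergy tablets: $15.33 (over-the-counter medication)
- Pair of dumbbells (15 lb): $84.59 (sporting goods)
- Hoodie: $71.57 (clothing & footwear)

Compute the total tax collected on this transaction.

Picture frame (8x10) $25.55: all other goods → 7.75% → $1.98
Fishing rod $192.21: sporting goods, $175.00 or more → 7.5% → $14.42
Bike helmet $60.92: sporting goods, under $175.00 → 0% → $0.00
Pair of jeans $117.61: clothing & footwear → 5.75% → $6.76
Yoga mat $37.62: sporting goods, under $175.00 → 0% → $0.00
Blazer $122.87: clothing & footwear → 5.75% → $7.07
Ski goggles $142.42: sporting goods, under $175.00 → 0% → $0.00
Storage bin $17.89: all other goods → 7.75% → $1.39
Pair of sandals $20.34: clothing & footwear → 5.75% → $1.17
Allergy tablets $15.33: over-the-counter medication → 5% → $0.77
Pair of dumbbells (15 lb) $84.59: sporting goods, under $175.00 → 0% → $0.00
Hoodie $71.57: clothing & footwear → 5.75% → $4.12
Total tax = $1.98 + $14.42 + $6.76 + $7.07 + $1.39 + $1.17 + $0.77 + $4.12 = $37.68

$37.68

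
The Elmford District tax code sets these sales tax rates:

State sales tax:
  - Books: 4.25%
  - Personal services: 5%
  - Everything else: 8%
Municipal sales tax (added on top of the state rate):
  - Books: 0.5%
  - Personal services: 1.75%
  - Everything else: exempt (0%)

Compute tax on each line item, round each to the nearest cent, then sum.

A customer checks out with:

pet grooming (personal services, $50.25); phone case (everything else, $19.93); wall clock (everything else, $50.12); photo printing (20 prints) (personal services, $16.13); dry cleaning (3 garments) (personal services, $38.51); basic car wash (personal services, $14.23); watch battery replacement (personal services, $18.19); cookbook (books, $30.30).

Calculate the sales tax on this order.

Pet grooming $50.25: personal services → 5% + 1.75% municipal = 6.75% → $3.39
Phone case $19.93: everything else → 8% + 0% municipal = 8% → $1.59
Wall clock $50.12: everything else → 8% + 0% municipal = 8% → $4.01
Photo printing (20 prints) $16.13: personal services → 5% + 1.75% municipal = 6.75% → $1.09
Dry cleaning (3 garments) $38.51: personal services → 5% + 1.75% municipal = 6.75% → $2.60
Basic car wash $14.23: personal services → 5% + 1.75% municipal = 6.75% → $0.96
Watch battery replacement $18.19: personal services → 5% + 1.75% municipal = 6.75% → $1.23
Cookbook $30.30: books → 4.25% + 0.5% municipal = 4.75% → $1.44
Total tax = $3.39 + $1.59 + $4.01 + $1.09 + $2.60 + $0.96 + $1.23 + $1.44 = $16.31

$16.31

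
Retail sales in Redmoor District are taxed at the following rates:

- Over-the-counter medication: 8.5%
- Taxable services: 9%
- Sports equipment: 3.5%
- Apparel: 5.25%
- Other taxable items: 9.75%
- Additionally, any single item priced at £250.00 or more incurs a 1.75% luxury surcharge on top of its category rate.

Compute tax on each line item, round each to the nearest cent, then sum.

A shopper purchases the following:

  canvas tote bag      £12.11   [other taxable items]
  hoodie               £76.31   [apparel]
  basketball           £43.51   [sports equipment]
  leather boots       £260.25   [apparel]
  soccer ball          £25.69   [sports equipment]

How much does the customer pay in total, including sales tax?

Canvas tote bag £12.11: other taxable items → 9.75% → £1.18
Hoodie £76.31: apparel → 5.25% → £4.01
Basketball £43.51: sports equipment → 3.5% → £1.52
Leather boots £260.25: apparel → 5.25% + 1.75% surcharge = 7% → £18.22
Soccer ball £25.69: sports equipment → 3.5% → £0.90
Subtotal = £417.87; tax = £25.83; total due = £443.70

£443.70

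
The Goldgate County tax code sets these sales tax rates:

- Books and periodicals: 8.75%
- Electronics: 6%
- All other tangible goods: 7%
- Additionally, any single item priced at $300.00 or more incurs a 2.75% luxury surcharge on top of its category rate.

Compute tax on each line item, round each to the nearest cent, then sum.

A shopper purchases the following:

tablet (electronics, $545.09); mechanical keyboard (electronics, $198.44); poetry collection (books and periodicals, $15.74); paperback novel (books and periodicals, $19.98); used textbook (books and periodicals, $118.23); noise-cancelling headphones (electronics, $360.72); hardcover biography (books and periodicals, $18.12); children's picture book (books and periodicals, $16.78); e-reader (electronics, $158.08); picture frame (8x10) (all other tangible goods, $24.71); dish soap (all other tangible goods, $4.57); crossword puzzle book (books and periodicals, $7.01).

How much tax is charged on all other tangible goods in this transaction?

Picture frame (8x10) $24.71: all other tangible goods → 7% → $1.73
Dish soap $4.57: all other tangible goods → 7% → $0.32
Tax on all other tangible goods = $1.73 + $0.32 = $2.05

$2.05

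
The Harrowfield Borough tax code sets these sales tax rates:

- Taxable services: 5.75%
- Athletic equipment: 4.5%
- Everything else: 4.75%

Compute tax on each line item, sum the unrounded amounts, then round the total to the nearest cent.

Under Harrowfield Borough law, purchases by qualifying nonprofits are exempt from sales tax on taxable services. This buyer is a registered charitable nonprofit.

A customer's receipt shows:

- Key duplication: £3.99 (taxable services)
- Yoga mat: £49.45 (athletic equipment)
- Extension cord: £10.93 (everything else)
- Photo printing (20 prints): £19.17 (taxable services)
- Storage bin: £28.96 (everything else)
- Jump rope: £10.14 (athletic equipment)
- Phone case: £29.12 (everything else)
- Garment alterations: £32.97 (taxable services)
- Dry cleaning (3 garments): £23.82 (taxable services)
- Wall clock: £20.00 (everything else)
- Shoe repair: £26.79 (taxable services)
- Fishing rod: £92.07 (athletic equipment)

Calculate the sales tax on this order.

Key duplication £3.99: taxable services, buyer-exempt → 0% → £0.00
Yoga mat £49.45: athletic equipment → 4.5% → £2.22525
Extension cord £10.93: everything else → 4.75% → £0.519175
Photo printing (20 prints) £19.17: taxable services, buyer-exempt → 0% → £0.00
Storage bin £28.96: everything else → 4.75% → £1.3756
Jump rope £10.14: athletic equipment → 4.5% → £0.4563
Phone case £29.12: everything else → 4.75% → £1.3832
Garment alterations £32.97: taxable services, buyer-exempt → 0% → £0.00
Dry cleaning (3 garments) £23.82: taxable services, buyer-exempt → 0% → £0.00
Wall clock £20.00: everything else → 4.75% → £0.95
Shoe repair £26.79: taxable services, buyer-exempt → 0% → £0.00
Fishing rod £92.07: athletic equipment → 4.5% → £4.14315
Unrounded tax sum = £11.052675 → £11.05

£11.05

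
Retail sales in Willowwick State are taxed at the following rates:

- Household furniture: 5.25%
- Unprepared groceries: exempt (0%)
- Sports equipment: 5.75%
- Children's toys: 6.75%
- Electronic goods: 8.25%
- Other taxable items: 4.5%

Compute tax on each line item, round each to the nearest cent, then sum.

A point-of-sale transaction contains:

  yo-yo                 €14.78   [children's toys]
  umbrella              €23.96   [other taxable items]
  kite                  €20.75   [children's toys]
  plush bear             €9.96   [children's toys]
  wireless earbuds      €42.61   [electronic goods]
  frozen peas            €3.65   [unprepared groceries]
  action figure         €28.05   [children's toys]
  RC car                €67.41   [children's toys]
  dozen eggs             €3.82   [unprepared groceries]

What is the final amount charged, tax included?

€229.10

Yo-yo €14.78: children's toys → 6.75% → €1.00
Umbrella €23.96: other taxable items → 4.5% → €1.08
Kite €20.75: children's toys → 6.75% → €1.40
Plush bear €9.96: children's toys → 6.75% → €0.67
Wireless earbuds €42.61: electronic goods → 8.25% → €3.52
Frozen peas €3.65: unprepared groceries → 0% → €0.00
Action figure €28.05: children's toys → 6.75% → €1.89
RC car €67.41: children's toys → 6.75% → €4.55
Dozen eggs €3.82: unprepared groceries → 0% → €0.00
Subtotal = €214.99; tax = €14.11; total due = €229.10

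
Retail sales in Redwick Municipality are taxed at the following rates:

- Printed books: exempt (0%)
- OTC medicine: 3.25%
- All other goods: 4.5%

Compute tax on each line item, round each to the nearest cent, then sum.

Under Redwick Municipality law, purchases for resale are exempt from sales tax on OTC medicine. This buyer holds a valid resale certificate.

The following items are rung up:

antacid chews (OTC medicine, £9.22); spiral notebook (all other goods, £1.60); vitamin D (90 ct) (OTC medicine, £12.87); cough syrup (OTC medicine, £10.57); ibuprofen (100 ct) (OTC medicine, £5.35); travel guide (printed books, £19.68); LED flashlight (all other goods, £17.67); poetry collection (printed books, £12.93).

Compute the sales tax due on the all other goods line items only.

£0.87

Spiral notebook £1.60: all other goods → 4.5% → £0.07
LED flashlight £17.67: all other goods → 4.5% → £0.80
Tax on all other goods = £0.07 + £0.80 = £0.87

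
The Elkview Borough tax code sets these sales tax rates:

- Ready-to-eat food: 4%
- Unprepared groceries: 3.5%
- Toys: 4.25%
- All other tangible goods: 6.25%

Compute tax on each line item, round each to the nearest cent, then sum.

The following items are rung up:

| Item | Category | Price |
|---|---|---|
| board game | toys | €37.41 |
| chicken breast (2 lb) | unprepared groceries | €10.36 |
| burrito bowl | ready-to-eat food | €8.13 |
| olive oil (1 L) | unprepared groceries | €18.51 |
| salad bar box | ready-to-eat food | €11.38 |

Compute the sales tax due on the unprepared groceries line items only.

€1.01

Chicken breast (2 lb) €10.36: unprepared groceries → 3.5% → €0.36
Olive oil (1 L) €18.51: unprepared groceries → 3.5% → €0.65
Tax on unprepared groceries = €0.36 + €0.65 = €1.01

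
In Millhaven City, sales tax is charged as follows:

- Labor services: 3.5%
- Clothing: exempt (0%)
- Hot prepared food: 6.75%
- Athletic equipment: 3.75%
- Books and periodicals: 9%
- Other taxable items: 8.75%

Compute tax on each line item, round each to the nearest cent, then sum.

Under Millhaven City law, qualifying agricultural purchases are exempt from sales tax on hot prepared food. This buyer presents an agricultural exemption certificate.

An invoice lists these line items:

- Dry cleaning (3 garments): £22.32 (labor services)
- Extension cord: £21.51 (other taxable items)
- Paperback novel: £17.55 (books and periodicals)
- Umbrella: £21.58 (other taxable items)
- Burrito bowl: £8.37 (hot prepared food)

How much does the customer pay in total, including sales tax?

£97.46

Dry cleaning (3 garments) £22.32: labor services → 3.5% → £0.78
Extension cord £21.51: other taxable items → 8.75% → £1.88
Paperback novel £17.55: books and periodicals → 9% → £1.58
Umbrella £21.58: other taxable items → 8.75% → £1.89
Burrito bowl £8.37: hot prepared food, buyer-exempt → 0% → £0.00
Subtotal = £91.33; tax = £6.13; total due = £97.46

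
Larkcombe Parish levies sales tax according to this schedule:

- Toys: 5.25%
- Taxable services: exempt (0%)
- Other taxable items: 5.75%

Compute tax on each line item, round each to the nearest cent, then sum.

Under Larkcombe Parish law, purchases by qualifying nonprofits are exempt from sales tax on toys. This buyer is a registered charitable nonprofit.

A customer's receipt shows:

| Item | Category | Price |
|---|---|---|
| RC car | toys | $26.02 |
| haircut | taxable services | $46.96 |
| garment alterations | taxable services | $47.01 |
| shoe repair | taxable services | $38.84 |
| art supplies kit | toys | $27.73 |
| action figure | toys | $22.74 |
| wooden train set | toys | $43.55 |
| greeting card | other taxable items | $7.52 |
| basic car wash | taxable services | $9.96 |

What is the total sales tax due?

$0.43

RC car $26.02: toys, buyer-exempt → 0% → $0.00
Haircut $46.96: taxable services → 0% → $0.00
Garment alterations $47.01: taxable services → 0% → $0.00
Shoe repair $38.84: taxable services → 0% → $0.00
Art supplies kit $27.73: toys, buyer-exempt → 0% → $0.00
Action figure $22.74: toys, buyer-exempt → 0% → $0.00
Wooden train set $43.55: toys, buyer-exempt → 0% → $0.00
Greeting card $7.52: other taxable items → 5.75% → $0.43
Basic car wash $9.96: taxable services → 0% → $0.00
Total tax = $0.43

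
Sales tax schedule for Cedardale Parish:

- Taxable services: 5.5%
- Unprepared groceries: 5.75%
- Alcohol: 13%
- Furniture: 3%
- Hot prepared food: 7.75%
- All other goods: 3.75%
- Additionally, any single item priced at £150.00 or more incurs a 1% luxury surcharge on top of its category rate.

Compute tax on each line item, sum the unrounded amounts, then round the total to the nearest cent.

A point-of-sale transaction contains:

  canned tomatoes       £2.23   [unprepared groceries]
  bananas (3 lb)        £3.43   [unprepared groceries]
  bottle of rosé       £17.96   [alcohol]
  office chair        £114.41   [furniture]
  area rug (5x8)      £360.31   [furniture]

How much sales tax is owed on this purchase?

Canned tomatoes £2.23: unprepared groceries → 5.75% → £0.128225
Bananas (3 lb) £3.43: unprepared groceries → 5.75% → £0.197225
Bottle of rosé £17.96: alcohol → 13% → £2.3348
Office chair £114.41: furniture → 3% → £3.4323
Area rug (5x8) £360.31: furniture → 3% + 1% surcharge = 4% → £14.4124
Unrounded tax sum = £20.50495 → £20.50

£20.50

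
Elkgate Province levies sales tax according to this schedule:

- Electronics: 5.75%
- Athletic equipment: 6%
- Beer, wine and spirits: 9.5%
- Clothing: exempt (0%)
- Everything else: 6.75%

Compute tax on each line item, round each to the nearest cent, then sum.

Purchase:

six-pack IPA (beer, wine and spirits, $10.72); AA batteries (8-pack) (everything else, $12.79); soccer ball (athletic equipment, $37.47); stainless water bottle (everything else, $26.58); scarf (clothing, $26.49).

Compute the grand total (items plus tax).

Six-pack IPA $10.72: beer, wine and spirits → 9.5% → $1.02
AA batteries (8-pack) $12.79: everything else → 6.75% → $0.86
Soccer ball $37.47: athletic equipment → 6% → $2.25
Stainless water bottle $26.58: everything else → 6.75% → $1.79
Scarf $26.49: clothing → 0% → $0.00
Subtotal = $114.05; tax = $5.92; total due = $119.97

$119.97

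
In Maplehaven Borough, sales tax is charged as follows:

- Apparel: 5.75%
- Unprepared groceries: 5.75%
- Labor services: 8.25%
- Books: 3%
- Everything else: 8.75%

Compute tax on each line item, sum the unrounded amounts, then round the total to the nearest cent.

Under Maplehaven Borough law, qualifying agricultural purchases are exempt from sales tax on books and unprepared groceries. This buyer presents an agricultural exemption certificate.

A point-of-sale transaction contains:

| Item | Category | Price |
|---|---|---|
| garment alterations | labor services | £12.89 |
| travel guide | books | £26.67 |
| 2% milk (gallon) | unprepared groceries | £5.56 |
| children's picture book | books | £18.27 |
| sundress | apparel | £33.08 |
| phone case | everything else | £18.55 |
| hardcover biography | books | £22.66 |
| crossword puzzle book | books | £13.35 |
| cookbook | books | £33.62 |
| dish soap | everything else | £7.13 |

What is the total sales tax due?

£5.21

Garment alterations £12.89: labor services → 8.25% → £1.063425
Travel guide £26.67: books, buyer-exempt → 0% → £0.00
2% milk (gallon) £5.56: unprepared groceries, buyer-exempt → 0% → £0.00
Children's picture book £18.27: books, buyer-exempt → 0% → £0.00
Sundress £33.08: apparel → 5.75% → £1.9021
Phone case £18.55: everything else → 8.75% → £1.623125
Hardcover biography £22.66: books, buyer-exempt → 0% → £0.00
Crossword puzzle book £13.35: books, buyer-exempt → 0% → £0.00
Cookbook £33.62: books, buyer-exempt → 0% → £0.00
Dish soap £7.13: everything else → 8.75% → £0.623875
Unrounded tax sum = £5.212525 → £5.21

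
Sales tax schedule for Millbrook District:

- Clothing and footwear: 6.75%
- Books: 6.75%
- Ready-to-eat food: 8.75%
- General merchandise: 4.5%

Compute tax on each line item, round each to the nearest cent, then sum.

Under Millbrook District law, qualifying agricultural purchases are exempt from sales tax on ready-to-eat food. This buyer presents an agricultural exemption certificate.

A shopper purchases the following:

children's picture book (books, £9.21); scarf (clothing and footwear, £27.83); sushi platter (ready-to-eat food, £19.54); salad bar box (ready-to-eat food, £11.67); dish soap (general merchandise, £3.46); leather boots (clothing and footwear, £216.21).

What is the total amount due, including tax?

£305.17

Children's picture book £9.21: books → 6.75% → £0.62
Scarf £27.83: clothing and footwear → 6.75% → £1.88
Sushi platter £19.54: ready-to-eat food, buyer-exempt → 0% → £0.00
Salad bar box £11.67: ready-to-eat food, buyer-exempt → 0% → £0.00
Dish soap £3.46: general merchandise → 4.5% → £0.16
Leather boots £216.21: clothing and footwear → 6.75% → £14.59
Subtotal = £287.92; tax = £17.25; total due = £305.17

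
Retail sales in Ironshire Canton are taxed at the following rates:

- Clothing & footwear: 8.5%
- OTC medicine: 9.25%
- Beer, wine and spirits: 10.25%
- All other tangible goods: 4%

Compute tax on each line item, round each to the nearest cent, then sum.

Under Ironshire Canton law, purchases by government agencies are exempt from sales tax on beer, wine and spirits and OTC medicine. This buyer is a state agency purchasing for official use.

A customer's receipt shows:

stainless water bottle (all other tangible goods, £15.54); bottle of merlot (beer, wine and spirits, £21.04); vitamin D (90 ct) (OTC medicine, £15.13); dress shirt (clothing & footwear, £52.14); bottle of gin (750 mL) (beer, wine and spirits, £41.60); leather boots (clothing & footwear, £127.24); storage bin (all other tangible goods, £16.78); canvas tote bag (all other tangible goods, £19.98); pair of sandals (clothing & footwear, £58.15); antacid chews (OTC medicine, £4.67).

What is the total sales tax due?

Stainless water bottle £15.54: all other tangible goods → 4% → £0.62
Bottle of merlot £21.04: beer, wine and spirits, buyer-exempt → 0% → £0.00
Vitamin D (90 ct) £15.13: OTC medicine, buyer-exempt → 0% → £0.00
Dress shirt £52.14: clothing & footwear → 8.5% → £4.43
Bottle of gin (750 mL) £41.60: beer, wine and spirits, buyer-exempt → 0% → £0.00
Leather boots £127.24: clothing & footwear → 8.5% → £10.82
Storage bin £16.78: all other tangible goods → 4% → £0.67
Canvas tote bag £19.98: all other tangible goods → 4% → £0.80
Pair of sandals £58.15: clothing & footwear → 8.5% → £4.94
Antacid chews £4.67: OTC medicine, buyer-exempt → 0% → £0.00
Total tax = £0.62 + £4.43 + £10.82 + £0.67 + £0.80 + £4.94 = £22.28

£22.28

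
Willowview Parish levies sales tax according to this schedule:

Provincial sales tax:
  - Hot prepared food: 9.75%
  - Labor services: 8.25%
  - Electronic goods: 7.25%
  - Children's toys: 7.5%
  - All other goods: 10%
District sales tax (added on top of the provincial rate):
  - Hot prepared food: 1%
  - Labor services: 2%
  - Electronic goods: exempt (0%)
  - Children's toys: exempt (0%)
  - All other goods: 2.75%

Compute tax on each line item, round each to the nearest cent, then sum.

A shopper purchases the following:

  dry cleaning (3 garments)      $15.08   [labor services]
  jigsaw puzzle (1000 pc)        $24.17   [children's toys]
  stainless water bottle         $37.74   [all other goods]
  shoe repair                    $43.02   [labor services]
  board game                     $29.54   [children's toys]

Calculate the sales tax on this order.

$14.80

Dry cleaning (3 garments) $15.08: labor services → 8.25% + 2% district = 10.25% → $1.55
Jigsaw puzzle (1000 pc) $24.17: children's toys → 7.5% + 0% district = 7.5% → $1.81
Stainless water bottle $37.74: all other goods → 10% + 2.75% district = 12.75% → $4.81
Shoe repair $43.02: labor services → 8.25% + 2% district = 10.25% → $4.41
Board game $29.54: children's toys → 7.5% + 0% district = 7.5% → $2.22
Total tax = $1.55 + $1.81 + $4.81 + $4.41 + $2.22 = $14.80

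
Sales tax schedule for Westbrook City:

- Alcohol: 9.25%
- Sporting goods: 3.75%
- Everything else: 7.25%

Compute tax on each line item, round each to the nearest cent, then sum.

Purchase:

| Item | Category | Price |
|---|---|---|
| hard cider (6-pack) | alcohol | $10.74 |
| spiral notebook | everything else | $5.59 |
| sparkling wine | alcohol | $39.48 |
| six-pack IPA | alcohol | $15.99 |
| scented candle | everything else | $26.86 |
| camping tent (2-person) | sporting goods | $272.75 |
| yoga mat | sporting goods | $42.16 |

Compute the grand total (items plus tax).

$433.86

Hard cider (6-pack) $10.74: alcohol → 9.25% → $0.99
Spiral notebook $5.59: everything else → 7.25% → $0.41
Sparkling wine $39.48: alcohol → 9.25% → $3.65
Six-pack IPA $15.99: alcohol → 9.25% → $1.48
Scented candle $26.86: everything else → 7.25% → $1.95
Camping tent (2-person) $272.75: sporting goods → 3.75% → $10.23
Yoga mat $42.16: sporting goods → 3.75% → $1.58
Subtotal = $413.57; tax = $20.29; total due = $433.86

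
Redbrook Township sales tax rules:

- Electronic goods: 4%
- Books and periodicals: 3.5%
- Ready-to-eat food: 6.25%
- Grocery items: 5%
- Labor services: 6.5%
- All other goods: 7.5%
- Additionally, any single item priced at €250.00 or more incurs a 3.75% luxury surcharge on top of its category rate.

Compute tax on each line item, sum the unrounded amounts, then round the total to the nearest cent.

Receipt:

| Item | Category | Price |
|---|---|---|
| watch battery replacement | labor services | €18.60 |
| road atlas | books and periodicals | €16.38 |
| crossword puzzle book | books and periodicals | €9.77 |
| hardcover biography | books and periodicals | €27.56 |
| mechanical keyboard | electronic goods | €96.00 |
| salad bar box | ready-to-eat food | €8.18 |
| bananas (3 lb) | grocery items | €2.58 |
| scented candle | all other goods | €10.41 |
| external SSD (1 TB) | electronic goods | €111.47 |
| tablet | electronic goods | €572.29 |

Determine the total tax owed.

€57.16

Watch battery replacement €18.60: labor services → 6.5% → €1.209
Road atlas €16.38: books and periodicals → 3.5% → €0.5733
Crossword puzzle book €9.77: books and periodicals → 3.5% → €0.34195
Hardcover biography €27.56: books and periodicals → 3.5% → €0.9646
Mechanical keyboard €96.00: electronic goods → 4% → €3.84
Salad bar box €8.18: ready-to-eat food → 6.25% → €0.51125
Bananas (3 lb) €2.58: grocery items → 5% → €0.129
Scented candle €10.41: all other goods → 7.5% → €0.78075
External SSD (1 TB) €111.47: electronic goods → 4% → €4.4588
Tablet €572.29: electronic goods → 4% + 3.75% surcharge = 7.75% → €44.352475
Unrounded tax sum = €57.161125 → €57.16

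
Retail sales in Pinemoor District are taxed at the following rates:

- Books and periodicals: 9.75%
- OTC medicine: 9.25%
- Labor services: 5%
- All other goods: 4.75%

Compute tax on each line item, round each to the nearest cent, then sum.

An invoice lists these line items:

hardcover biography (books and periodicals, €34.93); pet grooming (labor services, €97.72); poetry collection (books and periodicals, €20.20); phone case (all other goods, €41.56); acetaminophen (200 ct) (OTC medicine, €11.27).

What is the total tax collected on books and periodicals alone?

Hardcover biography €34.93: books and periodicals → 9.75% → €3.41
Poetry collection €20.20: books and periodicals → 9.75% → €1.97
Tax on books and periodicals = €3.41 + €1.97 = €5.38

€5.38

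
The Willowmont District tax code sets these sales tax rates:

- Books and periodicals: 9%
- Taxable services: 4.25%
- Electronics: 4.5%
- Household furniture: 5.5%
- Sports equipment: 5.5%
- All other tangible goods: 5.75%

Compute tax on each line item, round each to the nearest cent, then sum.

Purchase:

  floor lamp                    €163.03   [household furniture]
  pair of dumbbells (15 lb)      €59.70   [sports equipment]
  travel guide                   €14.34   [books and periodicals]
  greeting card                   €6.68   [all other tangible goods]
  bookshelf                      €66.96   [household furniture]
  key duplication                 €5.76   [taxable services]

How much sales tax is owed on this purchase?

€17.84

Floor lamp €163.03: household furniture → 5.5% → €8.97
Pair of dumbbells (15 lb) €59.70: sports equipment → 5.5% → €3.28
Travel guide €14.34: books and periodicals → 9% → €1.29
Greeting card €6.68: all other tangible goods → 5.75% → €0.38
Bookshelf €66.96: household furniture → 5.5% → €3.68
Key duplication €5.76: taxable services → 4.25% → €0.24
Total tax = €8.97 + €3.28 + €1.29 + €0.38 + €3.68 + €0.24 = €17.84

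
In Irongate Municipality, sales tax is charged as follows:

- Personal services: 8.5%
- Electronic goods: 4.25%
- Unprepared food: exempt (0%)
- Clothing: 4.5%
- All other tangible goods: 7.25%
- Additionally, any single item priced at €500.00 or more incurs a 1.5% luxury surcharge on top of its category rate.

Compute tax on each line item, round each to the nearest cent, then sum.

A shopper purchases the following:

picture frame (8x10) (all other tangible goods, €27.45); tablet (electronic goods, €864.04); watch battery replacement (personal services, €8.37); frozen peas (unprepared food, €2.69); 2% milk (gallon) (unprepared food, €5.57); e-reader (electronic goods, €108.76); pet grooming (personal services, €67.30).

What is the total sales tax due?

Picture frame (8x10) €27.45: all other tangible goods → 7.25% → €1.99
Tablet €864.04: electronic goods → 4.25% + 1.5% surcharge = 5.75% → €49.68
Watch battery replacement €8.37: personal services → 8.5% → €0.71
Frozen peas €2.69: unprepared food → 0% → €0.00
2% milk (gallon) €5.57: unprepared food → 0% → €0.00
E-reader €108.76: electronic goods → 4.25% → €4.62
Pet grooming €67.30: personal services → 8.5% → €5.72
Total tax = €1.99 + €49.68 + €0.71 + €4.62 + €5.72 = €62.72

€62.72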